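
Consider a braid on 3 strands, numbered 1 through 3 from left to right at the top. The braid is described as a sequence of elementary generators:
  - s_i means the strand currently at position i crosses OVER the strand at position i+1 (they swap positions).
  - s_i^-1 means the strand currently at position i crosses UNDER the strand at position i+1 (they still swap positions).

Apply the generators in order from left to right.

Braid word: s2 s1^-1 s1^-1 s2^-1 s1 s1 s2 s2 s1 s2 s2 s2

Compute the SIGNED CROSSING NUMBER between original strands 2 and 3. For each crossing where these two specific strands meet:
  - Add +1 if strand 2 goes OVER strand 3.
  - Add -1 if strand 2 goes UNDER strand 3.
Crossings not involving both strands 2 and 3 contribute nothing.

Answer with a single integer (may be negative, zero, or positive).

Answer: 2

Derivation:
Gen 1: 2 over 3. Both 2&3? yes. Contrib: +1. Sum: 1
Gen 2: crossing 1x3. Both 2&3? no. Sum: 1
Gen 3: crossing 3x1. Both 2&3? no. Sum: 1
Gen 4: 3 under 2. Both 2&3? yes. Contrib: +1. Sum: 2
Gen 5: crossing 1x2. Both 2&3? no. Sum: 2
Gen 6: crossing 2x1. Both 2&3? no. Sum: 2
Gen 7: 2 over 3. Both 2&3? yes. Contrib: +1. Sum: 3
Gen 8: 3 over 2. Both 2&3? yes. Contrib: -1. Sum: 2
Gen 9: crossing 1x2. Both 2&3? no. Sum: 2
Gen 10: crossing 1x3. Both 2&3? no. Sum: 2
Gen 11: crossing 3x1. Both 2&3? no. Sum: 2
Gen 12: crossing 1x3. Both 2&3? no. Sum: 2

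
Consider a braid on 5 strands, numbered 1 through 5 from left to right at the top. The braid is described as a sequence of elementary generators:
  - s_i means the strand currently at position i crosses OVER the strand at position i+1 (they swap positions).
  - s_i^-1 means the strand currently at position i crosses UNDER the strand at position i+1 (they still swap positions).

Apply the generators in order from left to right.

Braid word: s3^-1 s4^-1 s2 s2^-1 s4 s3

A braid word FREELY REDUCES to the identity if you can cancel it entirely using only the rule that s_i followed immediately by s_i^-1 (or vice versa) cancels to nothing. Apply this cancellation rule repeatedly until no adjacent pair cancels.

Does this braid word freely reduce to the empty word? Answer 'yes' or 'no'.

Answer: yes

Derivation:
Gen 1 (s3^-1): push. Stack: [s3^-1]
Gen 2 (s4^-1): push. Stack: [s3^-1 s4^-1]
Gen 3 (s2): push. Stack: [s3^-1 s4^-1 s2]
Gen 4 (s2^-1): cancels prior s2. Stack: [s3^-1 s4^-1]
Gen 5 (s4): cancels prior s4^-1. Stack: [s3^-1]
Gen 6 (s3): cancels prior s3^-1. Stack: []
Reduced word: (empty)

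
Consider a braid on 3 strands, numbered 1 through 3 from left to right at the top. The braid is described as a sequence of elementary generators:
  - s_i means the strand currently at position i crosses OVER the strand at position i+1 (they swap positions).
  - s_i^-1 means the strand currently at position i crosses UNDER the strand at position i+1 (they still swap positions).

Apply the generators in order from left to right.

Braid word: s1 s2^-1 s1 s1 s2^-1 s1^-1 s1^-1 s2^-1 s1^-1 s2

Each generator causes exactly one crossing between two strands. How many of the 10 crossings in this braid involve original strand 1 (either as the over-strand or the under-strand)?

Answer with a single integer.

Answer: 7

Derivation:
Gen 1: crossing 1x2. Involves strand 1? yes. Count so far: 1
Gen 2: crossing 1x3. Involves strand 1? yes. Count so far: 2
Gen 3: crossing 2x3. Involves strand 1? no. Count so far: 2
Gen 4: crossing 3x2. Involves strand 1? no. Count so far: 2
Gen 5: crossing 3x1. Involves strand 1? yes. Count so far: 3
Gen 6: crossing 2x1. Involves strand 1? yes. Count so far: 4
Gen 7: crossing 1x2. Involves strand 1? yes. Count so far: 5
Gen 8: crossing 1x3. Involves strand 1? yes. Count so far: 6
Gen 9: crossing 2x3. Involves strand 1? no. Count so far: 6
Gen 10: crossing 2x1. Involves strand 1? yes. Count so far: 7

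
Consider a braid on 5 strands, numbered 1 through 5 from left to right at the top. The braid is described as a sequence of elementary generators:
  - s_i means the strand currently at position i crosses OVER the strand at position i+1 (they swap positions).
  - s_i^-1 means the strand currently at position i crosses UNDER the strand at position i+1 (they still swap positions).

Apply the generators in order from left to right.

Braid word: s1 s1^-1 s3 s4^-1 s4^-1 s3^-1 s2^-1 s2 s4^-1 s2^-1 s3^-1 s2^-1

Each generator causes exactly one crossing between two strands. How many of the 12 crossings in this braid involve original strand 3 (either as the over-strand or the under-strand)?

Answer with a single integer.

Answer: 8

Derivation:
Gen 1: crossing 1x2. Involves strand 3? no. Count so far: 0
Gen 2: crossing 2x1. Involves strand 3? no. Count so far: 0
Gen 3: crossing 3x4. Involves strand 3? yes. Count so far: 1
Gen 4: crossing 3x5. Involves strand 3? yes. Count so far: 2
Gen 5: crossing 5x3. Involves strand 3? yes. Count so far: 3
Gen 6: crossing 4x3. Involves strand 3? yes. Count so far: 4
Gen 7: crossing 2x3. Involves strand 3? yes. Count so far: 5
Gen 8: crossing 3x2. Involves strand 3? yes. Count so far: 6
Gen 9: crossing 4x5. Involves strand 3? no. Count so far: 6
Gen 10: crossing 2x3. Involves strand 3? yes. Count so far: 7
Gen 11: crossing 2x5. Involves strand 3? no. Count so far: 7
Gen 12: crossing 3x5. Involves strand 3? yes. Count so far: 8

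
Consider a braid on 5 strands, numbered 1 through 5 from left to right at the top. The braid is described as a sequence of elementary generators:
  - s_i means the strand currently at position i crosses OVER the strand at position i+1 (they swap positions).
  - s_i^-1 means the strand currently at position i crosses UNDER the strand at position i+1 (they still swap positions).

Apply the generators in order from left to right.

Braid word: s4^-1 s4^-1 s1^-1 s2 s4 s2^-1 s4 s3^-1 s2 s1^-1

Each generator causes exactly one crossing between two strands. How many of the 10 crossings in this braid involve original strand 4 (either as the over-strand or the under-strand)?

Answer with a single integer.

Answer: 7

Derivation:
Gen 1: crossing 4x5. Involves strand 4? yes. Count so far: 1
Gen 2: crossing 5x4. Involves strand 4? yes. Count so far: 2
Gen 3: crossing 1x2. Involves strand 4? no. Count so far: 2
Gen 4: crossing 1x3. Involves strand 4? no. Count so far: 2
Gen 5: crossing 4x5. Involves strand 4? yes. Count so far: 3
Gen 6: crossing 3x1. Involves strand 4? no. Count so far: 3
Gen 7: crossing 5x4. Involves strand 4? yes. Count so far: 4
Gen 8: crossing 3x4. Involves strand 4? yes. Count so far: 5
Gen 9: crossing 1x4. Involves strand 4? yes. Count so far: 6
Gen 10: crossing 2x4. Involves strand 4? yes. Count so far: 7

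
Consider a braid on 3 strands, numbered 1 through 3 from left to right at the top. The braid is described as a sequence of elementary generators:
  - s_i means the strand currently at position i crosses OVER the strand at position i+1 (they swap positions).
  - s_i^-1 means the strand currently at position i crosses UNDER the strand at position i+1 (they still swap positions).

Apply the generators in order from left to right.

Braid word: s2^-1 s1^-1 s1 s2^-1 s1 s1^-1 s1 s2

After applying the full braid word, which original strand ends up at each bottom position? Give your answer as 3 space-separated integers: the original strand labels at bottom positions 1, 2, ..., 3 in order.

Answer: 2 3 1

Derivation:
Gen 1 (s2^-1): strand 2 crosses under strand 3. Perm now: [1 3 2]
Gen 2 (s1^-1): strand 1 crosses under strand 3. Perm now: [3 1 2]
Gen 3 (s1): strand 3 crosses over strand 1. Perm now: [1 3 2]
Gen 4 (s2^-1): strand 3 crosses under strand 2. Perm now: [1 2 3]
Gen 5 (s1): strand 1 crosses over strand 2. Perm now: [2 1 3]
Gen 6 (s1^-1): strand 2 crosses under strand 1. Perm now: [1 2 3]
Gen 7 (s1): strand 1 crosses over strand 2. Perm now: [2 1 3]
Gen 8 (s2): strand 1 crosses over strand 3. Perm now: [2 3 1]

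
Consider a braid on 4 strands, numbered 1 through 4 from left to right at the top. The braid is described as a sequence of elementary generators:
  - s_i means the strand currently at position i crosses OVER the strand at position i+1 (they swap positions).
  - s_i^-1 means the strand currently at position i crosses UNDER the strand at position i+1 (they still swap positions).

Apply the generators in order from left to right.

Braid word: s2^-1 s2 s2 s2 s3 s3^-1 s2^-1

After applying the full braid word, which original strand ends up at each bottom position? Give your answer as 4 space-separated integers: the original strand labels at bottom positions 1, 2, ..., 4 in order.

Answer: 1 3 2 4

Derivation:
Gen 1 (s2^-1): strand 2 crosses under strand 3. Perm now: [1 3 2 4]
Gen 2 (s2): strand 3 crosses over strand 2. Perm now: [1 2 3 4]
Gen 3 (s2): strand 2 crosses over strand 3. Perm now: [1 3 2 4]
Gen 4 (s2): strand 3 crosses over strand 2. Perm now: [1 2 3 4]
Gen 5 (s3): strand 3 crosses over strand 4. Perm now: [1 2 4 3]
Gen 6 (s3^-1): strand 4 crosses under strand 3. Perm now: [1 2 3 4]
Gen 7 (s2^-1): strand 2 crosses under strand 3. Perm now: [1 3 2 4]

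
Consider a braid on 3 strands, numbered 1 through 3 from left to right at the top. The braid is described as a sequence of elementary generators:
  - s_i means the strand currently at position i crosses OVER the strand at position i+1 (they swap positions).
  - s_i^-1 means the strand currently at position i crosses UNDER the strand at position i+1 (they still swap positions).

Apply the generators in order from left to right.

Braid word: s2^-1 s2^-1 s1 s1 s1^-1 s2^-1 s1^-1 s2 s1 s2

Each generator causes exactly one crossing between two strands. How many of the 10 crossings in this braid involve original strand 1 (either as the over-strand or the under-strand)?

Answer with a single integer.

Answer: 6

Derivation:
Gen 1: crossing 2x3. Involves strand 1? no. Count so far: 0
Gen 2: crossing 3x2. Involves strand 1? no. Count so far: 0
Gen 3: crossing 1x2. Involves strand 1? yes. Count so far: 1
Gen 4: crossing 2x1. Involves strand 1? yes. Count so far: 2
Gen 5: crossing 1x2. Involves strand 1? yes. Count so far: 3
Gen 6: crossing 1x3. Involves strand 1? yes. Count so far: 4
Gen 7: crossing 2x3. Involves strand 1? no. Count so far: 4
Gen 8: crossing 2x1. Involves strand 1? yes. Count so far: 5
Gen 9: crossing 3x1. Involves strand 1? yes. Count so far: 6
Gen 10: crossing 3x2. Involves strand 1? no. Count so far: 6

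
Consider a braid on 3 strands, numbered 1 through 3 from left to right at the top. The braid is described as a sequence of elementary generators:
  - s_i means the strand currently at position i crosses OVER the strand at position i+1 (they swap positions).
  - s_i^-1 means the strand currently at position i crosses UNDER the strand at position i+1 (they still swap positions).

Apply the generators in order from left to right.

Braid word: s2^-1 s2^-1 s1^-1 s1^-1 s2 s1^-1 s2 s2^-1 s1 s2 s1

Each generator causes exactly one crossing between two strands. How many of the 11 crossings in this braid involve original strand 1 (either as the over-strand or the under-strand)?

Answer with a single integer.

Gen 1: crossing 2x3. Involves strand 1? no. Count so far: 0
Gen 2: crossing 3x2. Involves strand 1? no. Count so far: 0
Gen 3: crossing 1x2. Involves strand 1? yes. Count so far: 1
Gen 4: crossing 2x1. Involves strand 1? yes. Count so far: 2
Gen 5: crossing 2x3. Involves strand 1? no. Count so far: 2
Gen 6: crossing 1x3. Involves strand 1? yes. Count so far: 3
Gen 7: crossing 1x2. Involves strand 1? yes. Count so far: 4
Gen 8: crossing 2x1. Involves strand 1? yes. Count so far: 5
Gen 9: crossing 3x1. Involves strand 1? yes. Count so far: 6
Gen 10: crossing 3x2. Involves strand 1? no. Count so far: 6
Gen 11: crossing 1x2. Involves strand 1? yes. Count so far: 7

Answer: 7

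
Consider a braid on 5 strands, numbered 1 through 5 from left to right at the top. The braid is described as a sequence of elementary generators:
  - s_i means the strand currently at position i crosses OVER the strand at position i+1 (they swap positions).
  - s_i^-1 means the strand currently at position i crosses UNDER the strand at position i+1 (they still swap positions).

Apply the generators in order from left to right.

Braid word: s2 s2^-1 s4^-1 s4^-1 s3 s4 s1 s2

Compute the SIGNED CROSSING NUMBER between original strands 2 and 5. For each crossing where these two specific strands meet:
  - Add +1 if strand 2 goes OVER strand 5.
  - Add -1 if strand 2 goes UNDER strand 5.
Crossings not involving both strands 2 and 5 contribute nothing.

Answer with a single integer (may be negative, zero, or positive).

Gen 1: crossing 2x3. Both 2&5? no. Sum: 0
Gen 2: crossing 3x2. Both 2&5? no. Sum: 0
Gen 3: crossing 4x5. Both 2&5? no. Sum: 0
Gen 4: crossing 5x4. Both 2&5? no. Sum: 0
Gen 5: crossing 3x4. Both 2&5? no. Sum: 0
Gen 6: crossing 3x5. Both 2&5? no. Sum: 0
Gen 7: crossing 1x2. Both 2&5? no. Sum: 0
Gen 8: crossing 1x4. Both 2&5? no. Sum: 0

Answer: 0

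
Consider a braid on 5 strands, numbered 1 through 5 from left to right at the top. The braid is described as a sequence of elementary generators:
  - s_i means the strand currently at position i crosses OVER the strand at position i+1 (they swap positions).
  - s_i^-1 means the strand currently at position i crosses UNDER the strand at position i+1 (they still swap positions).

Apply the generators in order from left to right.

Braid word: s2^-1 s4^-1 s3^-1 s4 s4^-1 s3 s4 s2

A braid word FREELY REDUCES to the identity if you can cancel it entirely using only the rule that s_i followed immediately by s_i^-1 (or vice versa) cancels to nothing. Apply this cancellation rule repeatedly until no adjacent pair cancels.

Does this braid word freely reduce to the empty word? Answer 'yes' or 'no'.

Gen 1 (s2^-1): push. Stack: [s2^-1]
Gen 2 (s4^-1): push. Stack: [s2^-1 s4^-1]
Gen 3 (s3^-1): push. Stack: [s2^-1 s4^-1 s3^-1]
Gen 4 (s4): push. Stack: [s2^-1 s4^-1 s3^-1 s4]
Gen 5 (s4^-1): cancels prior s4. Stack: [s2^-1 s4^-1 s3^-1]
Gen 6 (s3): cancels prior s3^-1. Stack: [s2^-1 s4^-1]
Gen 7 (s4): cancels prior s4^-1. Stack: [s2^-1]
Gen 8 (s2): cancels prior s2^-1. Stack: []
Reduced word: (empty)

Answer: yes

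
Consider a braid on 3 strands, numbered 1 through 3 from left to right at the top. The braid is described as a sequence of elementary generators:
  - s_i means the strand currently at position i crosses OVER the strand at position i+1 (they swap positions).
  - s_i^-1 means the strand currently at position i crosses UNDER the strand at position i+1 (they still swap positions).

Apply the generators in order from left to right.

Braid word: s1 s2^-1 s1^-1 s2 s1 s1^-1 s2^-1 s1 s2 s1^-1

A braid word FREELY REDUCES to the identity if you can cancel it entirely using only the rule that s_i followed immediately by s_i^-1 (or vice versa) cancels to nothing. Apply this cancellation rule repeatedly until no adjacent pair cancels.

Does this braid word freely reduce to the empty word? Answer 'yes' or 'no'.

Gen 1 (s1): push. Stack: [s1]
Gen 2 (s2^-1): push. Stack: [s1 s2^-1]
Gen 3 (s1^-1): push. Stack: [s1 s2^-1 s1^-1]
Gen 4 (s2): push. Stack: [s1 s2^-1 s1^-1 s2]
Gen 5 (s1): push. Stack: [s1 s2^-1 s1^-1 s2 s1]
Gen 6 (s1^-1): cancels prior s1. Stack: [s1 s2^-1 s1^-1 s2]
Gen 7 (s2^-1): cancels prior s2. Stack: [s1 s2^-1 s1^-1]
Gen 8 (s1): cancels prior s1^-1. Stack: [s1 s2^-1]
Gen 9 (s2): cancels prior s2^-1. Stack: [s1]
Gen 10 (s1^-1): cancels prior s1. Stack: []
Reduced word: (empty)

Answer: yes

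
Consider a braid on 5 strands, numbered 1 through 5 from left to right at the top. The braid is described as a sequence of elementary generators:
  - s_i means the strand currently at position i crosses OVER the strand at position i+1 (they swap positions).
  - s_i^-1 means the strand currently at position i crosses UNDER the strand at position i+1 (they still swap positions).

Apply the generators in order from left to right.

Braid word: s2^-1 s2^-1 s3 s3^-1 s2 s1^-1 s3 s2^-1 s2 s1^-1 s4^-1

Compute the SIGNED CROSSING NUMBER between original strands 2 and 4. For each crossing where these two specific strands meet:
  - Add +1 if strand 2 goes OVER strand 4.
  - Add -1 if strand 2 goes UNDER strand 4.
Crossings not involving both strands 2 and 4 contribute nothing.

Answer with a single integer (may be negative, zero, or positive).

Gen 1: crossing 2x3. Both 2&4? no. Sum: 0
Gen 2: crossing 3x2. Both 2&4? no. Sum: 0
Gen 3: crossing 3x4. Both 2&4? no. Sum: 0
Gen 4: crossing 4x3. Both 2&4? no. Sum: 0
Gen 5: crossing 2x3. Both 2&4? no. Sum: 0
Gen 6: crossing 1x3. Both 2&4? no. Sum: 0
Gen 7: 2 over 4. Both 2&4? yes. Contrib: +1. Sum: 1
Gen 8: crossing 1x4. Both 2&4? no. Sum: 1
Gen 9: crossing 4x1. Both 2&4? no. Sum: 1
Gen 10: crossing 3x1. Both 2&4? no. Sum: 1
Gen 11: crossing 2x5. Both 2&4? no. Sum: 1

Answer: 1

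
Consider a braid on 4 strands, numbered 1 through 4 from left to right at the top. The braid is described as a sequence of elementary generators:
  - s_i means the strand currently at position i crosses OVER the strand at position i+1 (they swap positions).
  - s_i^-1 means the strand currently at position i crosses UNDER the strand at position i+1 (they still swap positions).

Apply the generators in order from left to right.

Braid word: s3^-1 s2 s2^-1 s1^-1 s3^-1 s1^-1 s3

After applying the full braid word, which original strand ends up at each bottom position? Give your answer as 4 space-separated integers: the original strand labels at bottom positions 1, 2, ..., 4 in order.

Answer: 1 2 4 3

Derivation:
Gen 1 (s3^-1): strand 3 crosses under strand 4. Perm now: [1 2 4 3]
Gen 2 (s2): strand 2 crosses over strand 4. Perm now: [1 4 2 3]
Gen 3 (s2^-1): strand 4 crosses under strand 2. Perm now: [1 2 4 3]
Gen 4 (s1^-1): strand 1 crosses under strand 2. Perm now: [2 1 4 3]
Gen 5 (s3^-1): strand 4 crosses under strand 3. Perm now: [2 1 3 4]
Gen 6 (s1^-1): strand 2 crosses under strand 1. Perm now: [1 2 3 4]
Gen 7 (s3): strand 3 crosses over strand 4. Perm now: [1 2 4 3]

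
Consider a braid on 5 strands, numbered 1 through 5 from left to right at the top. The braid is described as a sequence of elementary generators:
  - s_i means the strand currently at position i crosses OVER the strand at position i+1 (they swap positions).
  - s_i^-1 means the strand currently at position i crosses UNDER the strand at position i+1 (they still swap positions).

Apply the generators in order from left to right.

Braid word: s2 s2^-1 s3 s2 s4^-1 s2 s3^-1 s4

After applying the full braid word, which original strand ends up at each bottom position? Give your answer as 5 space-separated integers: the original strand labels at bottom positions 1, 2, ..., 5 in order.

Answer: 1 2 5 3 4

Derivation:
Gen 1 (s2): strand 2 crosses over strand 3. Perm now: [1 3 2 4 5]
Gen 2 (s2^-1): strand 3 crosses under strand 2. Perm now: [1 2 3 4 5]
Gen 3 (s3): strand 3 crosses over strand 4. Perm now: [1 2 4 3 5]
Gen 4 (s2): strand 2 crosses over strand 4. Perm now: [1 4 2 3 5]
Gen 5 (s4^-1): strand 3 crosses under strand 5. Perm now: [1 4 2 5 3]
Gen 6 (s2): strand 4 crosses over strand 2. Perm now: [1 2 4 5 3]
Gen 7 (s3^-1): strand 4 crosses under strand 5. Perm now: [1 2 5 4 3]
Gen 8 (s4): strand 4 crosses over strand 3. Perm now: [1 2 5 3 4]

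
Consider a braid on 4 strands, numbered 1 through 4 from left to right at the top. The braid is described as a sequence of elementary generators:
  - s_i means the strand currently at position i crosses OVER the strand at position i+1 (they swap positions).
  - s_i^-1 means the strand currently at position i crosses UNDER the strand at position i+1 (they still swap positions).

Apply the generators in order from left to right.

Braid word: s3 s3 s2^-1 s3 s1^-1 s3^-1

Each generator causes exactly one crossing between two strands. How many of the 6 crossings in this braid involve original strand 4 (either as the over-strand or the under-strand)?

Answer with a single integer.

Gen 1: crossing 3x4. Involves strand 4? yes. Count so far: 1
Gen 2: crossing 4x3. Involves strand 4? yes. Count so far: 2
Gen 3: crossing 2x3. Involves strand 4? no. Count so far: 2
Gen 4: crossing 2x4. Involves strand 4? yes. Count so far: 3
Gen 5: crossing 1x3. Involves strand 4? no. Count so far: 3
Gen 6: crossing 4x2. Involves strand 4? yes. Count so far: 4

Answer: 4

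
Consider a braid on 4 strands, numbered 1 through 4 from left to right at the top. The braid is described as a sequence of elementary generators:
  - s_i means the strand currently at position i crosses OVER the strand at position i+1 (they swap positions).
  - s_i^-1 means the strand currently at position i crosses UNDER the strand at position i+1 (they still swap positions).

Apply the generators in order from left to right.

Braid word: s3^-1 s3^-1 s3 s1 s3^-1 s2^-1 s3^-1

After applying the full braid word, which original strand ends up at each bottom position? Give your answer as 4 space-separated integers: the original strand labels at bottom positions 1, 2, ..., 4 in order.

Gen 1 (s3^-1): strand 3 crosses under strand 4. Perm now: [1 2 4 3]
Gen 2 (s3^-1): strand 4 crosses under strand 3. Perm now: [1 2 3 4]
Gen 3 (s3): strand 3 crosses over strand 4. Perm now: [1 2 4 3]
Gen 4 (s1): strand 1 crosses over strand 2. Perm now: [2 1 4 3]
Gen 5 (s3^-1): strand 4 crosses under strand 3. Perm now: [2 1 3 4]
Gen 6 (s2^-1): strand 1 crosses under strand 3. Perm now: [2 3 1 4]
Gen 7 (s3^-1): strand 1 crosses under strand 4. Perm now: [2 3 4 1]

Answer: 2 3 4 1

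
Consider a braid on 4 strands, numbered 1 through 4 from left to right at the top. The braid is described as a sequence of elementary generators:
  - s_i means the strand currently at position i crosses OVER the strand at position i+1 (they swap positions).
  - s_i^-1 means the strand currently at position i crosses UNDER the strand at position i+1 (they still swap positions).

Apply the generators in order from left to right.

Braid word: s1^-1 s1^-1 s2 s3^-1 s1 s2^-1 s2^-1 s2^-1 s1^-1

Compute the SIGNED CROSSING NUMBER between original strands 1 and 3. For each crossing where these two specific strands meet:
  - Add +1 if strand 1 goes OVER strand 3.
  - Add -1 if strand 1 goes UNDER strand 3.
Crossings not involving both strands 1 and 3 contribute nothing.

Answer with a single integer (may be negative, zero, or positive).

Gen 1: crossing 1x2. Both 1&3? no. Sum: 0
Gen 2: crossing 2x1. Both 1&3? no. Sum: 0
Gen 3: crossing 2x3. Both 1&3? no. Sum: 0
Gen 4: crossing 2x4. Both 1&3? no. Sum: 0
Gen 5: 1 over 3. Both 1&3? yes. Contrib: +1. Sum: 1
Gen 6: crossing 1x4. Both 1&3? no. Sum: 1
Gen 7: crossing 4x1. Both 1&3? no. Sum: 1
Gen 8: crossing 1x4. Both 1&3? no. Sum: 1
Gen 9: crossing 3x4. Both 1&3? no. Sum: 1

Answer: 1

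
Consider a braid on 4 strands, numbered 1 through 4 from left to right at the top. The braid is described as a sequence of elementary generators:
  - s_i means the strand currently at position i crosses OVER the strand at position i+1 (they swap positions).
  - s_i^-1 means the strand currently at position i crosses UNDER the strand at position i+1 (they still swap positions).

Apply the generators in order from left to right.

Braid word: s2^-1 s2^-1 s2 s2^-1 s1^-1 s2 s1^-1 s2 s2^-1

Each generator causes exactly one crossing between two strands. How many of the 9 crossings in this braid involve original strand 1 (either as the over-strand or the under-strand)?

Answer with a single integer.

Answer: 4

Derivation:
Gen 1: crossing 2x3. Involves strand 1? no. Count so far: 0
Gen 2: crossing 3x2. Involves strand 1? no. Count so far: 0
Gen 3: crossing 2x3. Involves strand 1? no. Count so far: 0
Gen 4: crossing 3x2. Involves strand 1? no. Count so far: 0
Gen 5: crossing 1x2. Involves strand 1? yes. Count so far: 1
Gen 6: crossing 1x3. Involves strand 1? yes. Count so far: 2
Gen 7: crossing 2x3. Involves strand 1? no. Count so far: 2
Gen 8: crossing 2x1. Involves strand 1? yes. Count so far: 3
Gen 9: crossing 1x2. Involves strand 1? yes. Count so far: 4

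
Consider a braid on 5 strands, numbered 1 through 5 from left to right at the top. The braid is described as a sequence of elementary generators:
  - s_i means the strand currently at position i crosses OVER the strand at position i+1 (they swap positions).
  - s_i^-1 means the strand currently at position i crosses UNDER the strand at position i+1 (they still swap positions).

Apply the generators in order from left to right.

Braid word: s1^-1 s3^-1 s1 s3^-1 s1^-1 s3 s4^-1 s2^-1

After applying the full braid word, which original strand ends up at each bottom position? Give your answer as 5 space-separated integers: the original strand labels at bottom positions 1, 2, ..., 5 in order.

Answer: 2 4 1 5 3

Derivation:
Gen 1 (s1^-1): strand 1 crosses under strand 2. Perm now: [2 1 3 4 5]
Gen 2 (s3^-1): strand 3 crosses under strand 4. Perm now: [2 1 4 3 5]
Gen 3 (s1): strand 2 crosses over strand 1. Perm now: [1 2 4 3 5]
Gen 4 (s3^-1): strand 4 crosses under strand 3. Perm now: [1 2 3 4 5]
Gen 5 (s1^-1): strand 1 crosses under strand 2. Perm now: [2 1 3 4 5]
Gen 6 (s3): strand 3 crosses over strand 4. Perm now: [2 1 4 3 5]
Gen 7 (s4^-1): strand 3 crosses under strand 5. Perm now: [2 1 4 5 3]
Gen 8 (s2^-1): strand 1 crosses under strand 4. Perm now: [2 4 1 5 3]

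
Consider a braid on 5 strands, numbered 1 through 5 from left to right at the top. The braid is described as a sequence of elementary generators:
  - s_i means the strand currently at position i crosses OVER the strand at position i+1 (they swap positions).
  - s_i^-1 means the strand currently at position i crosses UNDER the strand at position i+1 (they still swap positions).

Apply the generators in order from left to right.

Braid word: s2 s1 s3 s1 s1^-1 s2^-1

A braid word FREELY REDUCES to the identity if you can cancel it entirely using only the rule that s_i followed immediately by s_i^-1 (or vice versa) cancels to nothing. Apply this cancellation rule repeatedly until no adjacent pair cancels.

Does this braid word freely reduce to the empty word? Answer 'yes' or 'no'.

Gen 1 (s2): push. Stack: [s2]
Gen 2 (s1): push. Stack: [s2 s1]
Gen 3 (s3): push. Stack: [s2 s1 s3]
Gen 4 (s1): push. Stack: [s2 s1 s3 s1]
Gen 5 (s1^-1): cancels prior s1. Stack: [s2 s1 s3]
Gen 6 (s2^-1): push. Stack: [s2 s1 s3 s2^-1]
Reduced word: s2 s1 s3 s2^-1

Answer: no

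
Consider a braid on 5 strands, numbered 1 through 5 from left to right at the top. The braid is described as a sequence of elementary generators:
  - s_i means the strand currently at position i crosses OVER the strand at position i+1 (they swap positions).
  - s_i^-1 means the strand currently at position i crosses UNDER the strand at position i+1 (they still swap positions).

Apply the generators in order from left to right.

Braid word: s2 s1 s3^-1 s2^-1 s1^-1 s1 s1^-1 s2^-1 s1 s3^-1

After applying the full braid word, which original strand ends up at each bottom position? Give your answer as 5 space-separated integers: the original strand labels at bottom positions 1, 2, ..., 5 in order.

Answer: 1 4 2 3 5

Derivation:
Gen 1 (s2): strand 2 crosses over strand 3. Perm now: [1 3 2 4 5]
Gen 2 (s1): strand 1 crosses over strand 3. Perm now: [3 1 2 4 5]
Gen 3 (s3^-1): strand 2 crosses under strand 4. Perm now: [3 1 4 2 5]
Gen 4 (s2^-1): strand 1 crosses under strand 4. Perm now: [3 4 1 2 5]
Gen 5 (s1^-1): strand 3 crosses under strand 4. Perm now: [4 3 1 2 5]
Gen 6 (s1): strand 4 crosses over strand 3. Perm now: [3 4 1 2 5]
Gen 7 (s1^-1): strand 3 crosses under strand 4. Perm now: [4 3 1 2 5]
Gen 8 (s2^-1): strand 3 crosses under strand 1. Perm now: [4 1 3 2 5]
Gen 9 (s1): strand 4 crosses over strand 1. Perm now: [1 4 3 2 5]
Gen 10 (s3^-1): strand 3 crosses under strand 2. Perm now: [1 4 2 3 5]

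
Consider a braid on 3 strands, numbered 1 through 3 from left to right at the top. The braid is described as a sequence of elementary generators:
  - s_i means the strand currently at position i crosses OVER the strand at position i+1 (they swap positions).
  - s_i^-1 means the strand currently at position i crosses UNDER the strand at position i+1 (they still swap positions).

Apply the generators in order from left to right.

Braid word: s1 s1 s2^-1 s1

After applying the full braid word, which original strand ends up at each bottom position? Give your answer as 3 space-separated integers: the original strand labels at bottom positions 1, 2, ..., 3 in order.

Gen 1 (s1): strand 1 crosses over strand 2. Perm now: [2 1 3]
Gen 2 (s1): strand 2 crosses over strand 1. Perm now: [1 2 3]
Gen 3 (s2^-1): strand 2 crosses under strand 3. Perm now: [1 3 2]
Gen 4 (s1): strand 1 crosses over strand 3. Perm now: [3 1 2]

Answer: 3 1 2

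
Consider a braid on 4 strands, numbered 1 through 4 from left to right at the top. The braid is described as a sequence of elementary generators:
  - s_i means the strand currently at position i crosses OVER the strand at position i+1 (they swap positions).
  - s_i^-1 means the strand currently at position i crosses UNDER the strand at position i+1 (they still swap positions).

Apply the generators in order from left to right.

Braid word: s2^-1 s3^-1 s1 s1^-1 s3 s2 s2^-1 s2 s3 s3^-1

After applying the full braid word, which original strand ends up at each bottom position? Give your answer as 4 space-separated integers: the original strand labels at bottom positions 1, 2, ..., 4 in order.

Answer: 1 2 3 4

Derivation:
Gen 1 (s2^-1): strand 2 crosses under strand 3. Perm now: [1 3 2 4]
Gen 2 (s3^-1): strand 2 crosses under strand 4. Perm now: [1 3 4 2]
Gen 3 (s1): strand 1 crosses over strand 3. Perm now: [3 1 4 2]
Gen 4 (s1^-1): strand 3 crosses under strand 1. Perm now: [1 3 4 2]
Gen 5 (s3): strand 4 crosses over strand 2. Perm now: [1 3 2 4]
Gen 6 (s2): strand 3 crosses over strand 2. Perm now: [1 2 3 4]
Gen 7 (s2^-1): strand 2 crosses under strand 3. Perm now: [1 3 2 4]
Gen 8 (s2): strand 3 crosses over strand 2. Perm now: [1 2 3 4]
Gen 9 (s3): strand 3 crosses over strand 4. Perm now: [1 2 4 3]
Gen 10 (s3^-1): strand 4 crosses under strand 3. Perm now: [1 2 3 4]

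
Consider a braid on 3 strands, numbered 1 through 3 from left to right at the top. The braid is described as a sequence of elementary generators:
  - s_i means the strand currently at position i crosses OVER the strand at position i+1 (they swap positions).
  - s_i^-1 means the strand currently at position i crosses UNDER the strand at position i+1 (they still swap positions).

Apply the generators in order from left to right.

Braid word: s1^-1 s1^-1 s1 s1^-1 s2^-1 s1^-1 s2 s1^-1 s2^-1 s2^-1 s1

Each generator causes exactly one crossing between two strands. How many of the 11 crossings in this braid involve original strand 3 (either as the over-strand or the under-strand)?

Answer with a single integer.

Answer: 6

Derivation:
Gen 1: crossing 1x2. Involves strand 3? no. Count so far: 0
Gen 2: crossing 2x1. Involves strand 3? no. Count so far: 0
Gen 3: crossing 1x2. Involves strand 3? no. Count so far: 0
Gen 4: crossing 2x1. Involves strand 3? no. Count so far: 0
Gen 5: crossing 2x3. Involves strand 3? yes. Count so far: 1
Gen 6: crossing 1x3. Involves strand 3? yes. Count so far: 2
Gen 7: crossing 1x2. Involves strand 3? no. Count so far: 2
Gen 8: crossing 3x2. Involves strand 3? yes. Count so far: 3
Gen 9: crossing 3x1. Involves strand 3? yes. Count so far: 4
Gen 10: crossing 1x3. Involves strand 3? yes. Count so far: 5
Gen 11: crossing 2x3. Involves strand 3? yes. Count so far: 6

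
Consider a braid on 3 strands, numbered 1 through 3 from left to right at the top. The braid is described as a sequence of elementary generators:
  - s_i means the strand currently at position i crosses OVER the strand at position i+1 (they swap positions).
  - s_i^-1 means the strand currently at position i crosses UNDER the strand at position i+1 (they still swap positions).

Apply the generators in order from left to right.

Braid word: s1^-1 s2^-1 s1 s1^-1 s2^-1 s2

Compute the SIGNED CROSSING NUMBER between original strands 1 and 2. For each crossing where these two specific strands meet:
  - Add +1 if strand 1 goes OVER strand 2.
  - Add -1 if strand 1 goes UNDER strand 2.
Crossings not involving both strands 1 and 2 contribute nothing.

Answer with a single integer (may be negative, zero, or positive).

Gen 1: 1 under 2. Both 1&2? yes. Contrib: -1. Sum: -1
Gen 2: crossing 1x3. Both 1&2? no. Sum: -1
Gen 3: crossing 2x3. Both 1&2? no. Sum: -1
Gen 4: crossing 3x2. Both 1&2? no. Sum: -1
Gen 5: crossing 3x1. Both 1&2? no. Sum: -1
Gen 6: crossing 1x3. Both 1&2? no. Sum: -1

Answer: -1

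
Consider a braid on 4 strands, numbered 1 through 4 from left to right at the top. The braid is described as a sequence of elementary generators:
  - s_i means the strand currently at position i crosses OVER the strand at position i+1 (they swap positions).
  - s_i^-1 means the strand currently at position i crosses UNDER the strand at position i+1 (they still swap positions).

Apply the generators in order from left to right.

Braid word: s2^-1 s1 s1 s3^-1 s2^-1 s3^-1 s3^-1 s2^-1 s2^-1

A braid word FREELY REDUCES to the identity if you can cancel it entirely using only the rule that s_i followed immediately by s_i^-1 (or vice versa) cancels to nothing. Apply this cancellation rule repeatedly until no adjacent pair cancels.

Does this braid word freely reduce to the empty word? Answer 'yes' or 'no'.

Answer: no

Derivation:
Gen 1 (s2^-1): push. Stack: [s2^-1]
Gen 2 (s1): push. Stack: [s2^-1 s1]
Gen 3 (s1): push. Stack: [s2^-1 s1 s1]
Gen 4 (s3^-1): push. Stack: [s2^-1 s1 s1 s3^-1]
Gen 5 (s2^-1): push. Stack: [s2^-1 s1 s1 s3^-1 s2^-1]
Gen 6 (s3^-1): push. Stack: [s2^-1 s1 s1 s3^-1 s2^-1 s3^-1]
Gen 7 (s3^-1): push. Stack: [s2^-1 s1 s1 s3^-1 s2^-1 s3^-1 s3^-1]
Gen 8 (s2^-1): push. Stack: [s2^-1 s1 s1 s3^-1 s2^-1 s3^-1 s3^-1 s2^-1]
Gen 9 (s2^-1): push. Stack: [s2^-1 s1 s1 s3^-1 s2^-1 s3^-1 s3^-1 s2^-1 s2^-1]
Reduced word: s2^-1 s1 s1 s3^-1 s2^-1 s3^-1 s3^-1 s2^-1 s2^-1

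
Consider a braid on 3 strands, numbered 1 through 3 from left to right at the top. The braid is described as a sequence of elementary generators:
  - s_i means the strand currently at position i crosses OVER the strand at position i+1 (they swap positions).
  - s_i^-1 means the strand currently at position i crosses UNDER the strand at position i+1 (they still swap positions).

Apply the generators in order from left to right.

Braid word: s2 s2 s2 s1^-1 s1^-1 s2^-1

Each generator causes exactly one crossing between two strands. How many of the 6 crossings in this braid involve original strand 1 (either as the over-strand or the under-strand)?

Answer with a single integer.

Answer: 2

Derivation:
Gen 1: crossing 2x3. Involves strand 1? no. Count so far: 0
Gen 2: crossing 3x2. Involves strand 1? no. Count so far: 0
Gen 3: crossing 2x3. Involves strand 1? no. Count so far: 0
Gen 4: crossing 1x3. Involves strand 1? yes. Count so far: 1
Gen 5: crossing 3x1. Involves strand 1? yes. Count so far: 2
Gen 6: crossing 3x2. Involves strand 1? no. Count so far: 2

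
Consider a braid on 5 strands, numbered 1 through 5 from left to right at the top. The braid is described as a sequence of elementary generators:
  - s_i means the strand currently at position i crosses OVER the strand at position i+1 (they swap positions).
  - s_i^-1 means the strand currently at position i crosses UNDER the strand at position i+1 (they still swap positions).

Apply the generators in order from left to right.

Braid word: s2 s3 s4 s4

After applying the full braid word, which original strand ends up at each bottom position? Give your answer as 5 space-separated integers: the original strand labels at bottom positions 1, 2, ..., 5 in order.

Gen 1 (s2): strand 2 crosses over strand 3. Perm now: [1 3 2 4 5]
Gen 2 (s3): strand 2 crosses over strand 4. Perm now: [1 3 4 2 5]
Gen 3 (s4): strand 2 crosses over strand 5. Perm now: [1 3 4 5 2]
Gen 4 (s4): strand 5 crosses over strand 2. Perm now: [1 3 4 2 5]

Answer: 1 3 4 2 5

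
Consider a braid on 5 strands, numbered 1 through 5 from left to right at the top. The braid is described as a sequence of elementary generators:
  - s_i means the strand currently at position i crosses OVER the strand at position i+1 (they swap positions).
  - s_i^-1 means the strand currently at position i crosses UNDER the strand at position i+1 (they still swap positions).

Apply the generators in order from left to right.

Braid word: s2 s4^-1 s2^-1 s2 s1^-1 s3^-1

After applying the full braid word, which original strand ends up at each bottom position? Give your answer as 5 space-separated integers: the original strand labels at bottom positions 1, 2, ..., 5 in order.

Answer: 3 1 5 2 4

Derivation:
Gen 1 (s2): strand 2 crosses over strand 3. Perm now: [1 3 2 4 5]
Gen 2 (s4^-1): strand 4 crosses under strand 5. Perm now: [1 3 2 5 4]
Gen 3 (s2^-1): strand 3 crosses under strand 2. Perm now: [1 2 3 5 4]
Gen 4 (s2): strand 2 crosses over strand 3. Perm now: [1 3 2 5 4]
Gen 5 (s1^-1): strand 1 crosses under strand 3. Perm now: [3 1 2 5 4]
Gen 6 (s3^-1): strand 2 crosses under strand 5. Perm now: [3 1 5 2 4]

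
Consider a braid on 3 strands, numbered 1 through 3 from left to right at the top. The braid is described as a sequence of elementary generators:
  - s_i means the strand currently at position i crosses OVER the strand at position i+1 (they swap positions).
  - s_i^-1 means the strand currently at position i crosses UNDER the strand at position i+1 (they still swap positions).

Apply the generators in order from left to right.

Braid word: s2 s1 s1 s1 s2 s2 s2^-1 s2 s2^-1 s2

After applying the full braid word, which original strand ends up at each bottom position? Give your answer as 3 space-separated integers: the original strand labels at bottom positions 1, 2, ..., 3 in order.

Gen 1 (s2): strand 2 crosses over strand 3. Perm now: [1 3 2]
Gen 2 (s1): strand 1 crosses over strand 3. Perm now: [3 1 2]
Gen 3 (s1): strand 3 crosses over strand 1. Perm now: [1 3 2]
Gen 4 (s1): strand 1 crosses over strand 3. Perm now: [3 1 2]
Gen 5 (s2): strand 1 crosses over strand 2. Perm now: [3 2 1]
Gen 6 (s2): strand 2 crosses over strand 1. Perm now: [3 1 2]
Gen 7 (s2^-1): strand 1 crosses under strand 2. Perm now: [3 2 1]
Gen 8 (s2): strand 2 crosses over strand 1. Perm now: [3 1 2]
Gen 9 (s2^-1): strand 1 crosses under strand 2. Perm now: [3 2 1]
Gen 10 (s2): strand 2 crosses over strand 1. Perm now: [3 1 2]

Answer: 3 1 2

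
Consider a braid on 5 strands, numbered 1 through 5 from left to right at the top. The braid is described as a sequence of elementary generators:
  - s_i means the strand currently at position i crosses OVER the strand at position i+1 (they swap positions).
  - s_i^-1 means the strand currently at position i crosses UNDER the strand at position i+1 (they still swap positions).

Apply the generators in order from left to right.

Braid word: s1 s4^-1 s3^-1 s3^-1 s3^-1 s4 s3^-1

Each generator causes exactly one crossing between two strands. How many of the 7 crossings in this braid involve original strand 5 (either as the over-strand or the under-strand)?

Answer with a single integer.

Answer: 5

Derivation:
Gen 1: crossing 1x2. Involves strand 5? no. Count so far: 0
Gen 2: crossing 4x5. Involves strand 5? yes. Count so far: 1
Gen 3: crossing 3x5. Involves strand 5? yes. Count so far: 2
Gen 4: crossing 5x3. Involves strand 5? yes. Count so far: 3
Gen 5: crossing 3x5. Involves strand 5? yes. Count so far: 4
Gen 6: crossing 3x4. Involves strand 5? no. Count so far: 4
Gen 7: crossing 5x4. Involves strand 5? yes. Count so far: 5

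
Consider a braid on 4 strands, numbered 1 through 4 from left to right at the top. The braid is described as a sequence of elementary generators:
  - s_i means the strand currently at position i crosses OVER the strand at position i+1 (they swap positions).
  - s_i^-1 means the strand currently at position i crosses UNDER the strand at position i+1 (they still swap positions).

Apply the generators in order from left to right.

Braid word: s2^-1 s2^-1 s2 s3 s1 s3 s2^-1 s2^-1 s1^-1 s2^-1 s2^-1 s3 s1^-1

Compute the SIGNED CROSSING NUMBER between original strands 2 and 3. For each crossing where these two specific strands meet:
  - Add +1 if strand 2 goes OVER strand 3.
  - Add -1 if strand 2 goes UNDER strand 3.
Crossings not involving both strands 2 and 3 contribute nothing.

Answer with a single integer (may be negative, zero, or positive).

Gen 1: 2 under 3. Both 2&3? yes. Contrib: -1. Sum: -1
Gen 2: 3 under 2. Both 2&3? yes. Contrib: +1. Sum: 0
Gen 3: 2 over 3. Both 2&3? yes. Contrib: +1. Sum: 1
Gen 4: crossing 2x4. Both 2&3? no. Sum: 1
Gen 5: crossing 1x3. Both 2&3? no. Sum: 1
Gen 6: crossing 4x2. Both 2&3? no. Sum: 1
Gen 7: crossing 1x2. Both 2&3? no. Sum: 1
Gen 8: crossing 2x1. Both 2&3? no. Sum: 1
Gen 9: crossing 3x1. Both 2&3? no. Sum: 1
Gen 10: 3 under 2. Both 2&3? yes. Contrib: +1. Sum: 2
Gen 11: 2 under 3. Both 2&3? yes. Contrib: -1. Sum: 1
Gen 12: crossing 2x4. Both 2&3? no. Sum: 1
Gen 13: crossing 1x3. Both 2&3? no. Sum: 1

Answer: 1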